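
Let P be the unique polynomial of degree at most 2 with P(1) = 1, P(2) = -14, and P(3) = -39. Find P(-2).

Using the Lagrange interpolation formula with nodes 1, 2, 3:
  L_0(n) = (n - 2)(n - 3) / 2
  L_1(n) = (n - 1)(n - 3) / -1
  L_2(n) = (n - 1)(n - 2) / 2
Then P(n) = 1·L_0(n) - 14·L_1(n) - 39·L_2(n).
Expanding and collecting terms gives P(n) = -5n² + 6.
Evaluating at n = -2: P(-2) = -14.

-14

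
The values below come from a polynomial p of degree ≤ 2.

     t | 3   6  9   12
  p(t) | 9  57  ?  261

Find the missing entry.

141

On equispaced nodes a degree-2 polynomial has vanishing third forward difference, so
  - p(3) + 3·p(6) - 3·p(9) + p(12) = 0.
Substituting the known values and solving for p(9):
  -3·p(9) = -423
  p(9) = 141.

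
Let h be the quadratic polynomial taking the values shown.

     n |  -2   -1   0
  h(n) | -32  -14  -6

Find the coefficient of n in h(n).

Write h(n) = an^2 + bn + c. Substituting each data point gives a linear system:
  4a - 2b + c = -32
  a - b + c = -14
  c = -6
Solving the system yields a = -5, b = 3, c = -6.
So h(n) = -5n^2 + 3n - 6.
The coefficient of n is 3.

3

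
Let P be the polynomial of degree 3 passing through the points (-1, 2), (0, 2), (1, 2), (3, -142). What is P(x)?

P(x) = -6x^3 + 6x + 2

Using the Lagrange interpolation formula with nodes -1, 0, 1, 3:
  L_0(x) = x(x - 1)(x - 3) / -8
  L_1(x) = (x + 1)(x - 1)(x - 3) / 3
  L_2(x) = (x + 1)x(x - 3) / -4
  L_3(x) = (x + 1)x(x - 1) / 24
Then P(x) = 2·L_0(x) + 2·L_1(x) + 2·L_2(x) - 142·L_3(x).
Expanding and collecting terms gives P(x) = -6x^3 + 6x + 2.
Check: P(3) = -142. ✓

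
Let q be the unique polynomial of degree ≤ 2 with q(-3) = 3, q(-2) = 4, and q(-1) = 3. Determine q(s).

Using the Lagrange interpolation formula with nodes -3, -2, -1:
  L_0(s) = (s + 2)(s + 1) / 2
  L_1(s) = (s + 3)(s + 1) / -1
  L_2(s) = (s + 3)(s + 2) / 2
Then q(s) = 3·L_0(s) + 4·L_1(s) + 3·L_2(s).
Expanding and collecting terms gives q(s) = -s^2 - 4s.
Check: q(-1) = 3. ✓

q(s) = -s^2 - 4s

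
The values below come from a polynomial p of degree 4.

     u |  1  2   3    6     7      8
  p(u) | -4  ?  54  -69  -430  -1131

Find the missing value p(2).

15

The 5 known points determine the degree-4 polynomial uniquely.
Write p(u) = au^4 + bu^3 + cu^2 + du + e. Substituting each data point gives a linear system:
  a + b + c + d + e = -4
  81a + 27b + 9c + 3d + e = 54
  1296a + 216b + 36c + 6d + e = -69
  2401a + 343b + 49c + 7d + e = -430
  4096a + 512b + 64c + 8d + e = -1131
Solving the system yields a = -1, b = 6, c = -1, d = -5, e = -3.
So p(u) = -u^4 + 6u^3 - u^2 - 5u - 3.
Then p(2) = 15.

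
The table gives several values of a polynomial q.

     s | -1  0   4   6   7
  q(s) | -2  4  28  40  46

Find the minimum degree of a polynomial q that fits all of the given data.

Divided differences on the nodes -1, 0, 4, 6, 7:
  order 0: -2  4  28  40  46
  order 1: 6  6  6  6
  order 2: 0  0  0
  order 3: 0  0
  order 4: 0
The order-1 divided differences are all 6 (nonzero) and every higher order vanishes, so the data lies on a polynomial of degree exactly 1.

1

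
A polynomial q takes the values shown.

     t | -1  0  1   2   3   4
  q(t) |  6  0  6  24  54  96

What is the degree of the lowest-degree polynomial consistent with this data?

Forward differences of the values at t = -1, 0, 1, 2, 3, 4:
  q  : 6  0  6  24  54  96
  Δ  : -6  6  18  30  42
  Δ^2: 12  12  12  12
  Δ^3: 0  0  0
  Δ^4: 0  0
  Δ^5: 0
The second differences are constant (12) and nonzero, while all higher differences vanish, so the minimal degree is 2.

2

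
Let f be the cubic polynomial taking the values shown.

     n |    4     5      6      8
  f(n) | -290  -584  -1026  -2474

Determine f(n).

Using the Lagrange interpolation formula with nodes 4, 5, 6, 8:
  L_0(n) = (n - 5)(n - 6)(n - 8) / -8
  L_1(n) = (n - 4)(n - 6)(n - 8) / 3
  L_2(n) = (n - 4)(n - 5)(n - 8) / -4
  L_3(n) = (n - 4)(n - 5)(n - 6) / 24
Then f(n) = -290·L_0(n) - 584·L_1(n) - 1026·L_2(n) - 2474·L_3(n).
Expanding and collecting terms gives f(n) = -5n^3 + n^2 + 2n + 6.
Check: f(8) = -2474. ✓

f(n) = -5n^3 + n^2 + 2n + 6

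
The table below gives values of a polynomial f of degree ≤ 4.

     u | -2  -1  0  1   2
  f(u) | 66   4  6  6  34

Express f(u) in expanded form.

f(u) = 4u^4 - 3u^3 - 5u^2 + 4u + 6

Write f(u) = au^4 + bu^3 + cu^2 + du + e. Substituting each data point gives a linear system:
  16a - 8b + 4c - 2d + e = 66
  a - b + c - d + e = 4
  e = 6
  a + b + c + d + e = 6
  16a + 8b + 4c + 2d + e = 34
Solving the system yields a = 4, b = -3, c = -5, d = 4, e = 6.
So f(u) = 4u⁴ - 3u³ - 5u² + 4u + 6.
Check: f(0) = 6. ✓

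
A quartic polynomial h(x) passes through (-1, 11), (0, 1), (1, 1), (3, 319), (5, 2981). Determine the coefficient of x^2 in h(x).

Write h(x) = ax^4 + bx^3 + cx^2 + dx + e. Substituting each data point gives a linear system:
  a - b + c - d + e = 11
  e = 1
  a + b + c + d + e = 1
  81a + 27b + 9c + 3d + e = 319
  625a + 125b + 25c + 5d + e = 2981
Solving the system yields a = 6, b = -6, c = -1, d = 1, e = 1.
So h(x) = 6x⁴ - 6x³ - x² + x + 1.
The coefficient of x^2 is -1.

-1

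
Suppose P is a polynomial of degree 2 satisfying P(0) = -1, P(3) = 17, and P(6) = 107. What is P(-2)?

27

Forward differences of the values at x = 0, 3, 6:
  P  : -1  17  107
  Δ  : 18  90
  Δ^2: 72
The second differences are constant, confirming degree 2.
Interpolating (Newton forward form) and evaluating at x = -2 gives P(-2) = 27.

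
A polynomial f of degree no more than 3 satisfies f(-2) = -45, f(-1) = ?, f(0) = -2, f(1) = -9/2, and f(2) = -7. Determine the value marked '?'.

-23/2

On equispaced nodes a degree-3 polynomial has vanishing fourth forward difference, so
  f(-2) - 4·f(-1) + 6·f(0) - 4·f(1) + f(2) = 0.
Substituting the known values and solving for f(-1):
  -4·f(-1) = 46
  f(-1) = -23/2.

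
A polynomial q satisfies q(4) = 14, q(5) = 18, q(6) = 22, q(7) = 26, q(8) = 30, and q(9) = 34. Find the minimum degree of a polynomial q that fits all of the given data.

1

Forward differences of the values at s = 4, 5, 6, 7, 8, 9:
  q  : 14  18  22  26  30  34
  Δ  : 4  4  4  4  4
  Δ^2: 0  0  0  0
  Δ^3: 0  0  0
  Δ^4: 0  0
  Δ^5: 0
The first differences are constant (4) and nonzero, while all higher differences vanish, so the minimal degree is 1.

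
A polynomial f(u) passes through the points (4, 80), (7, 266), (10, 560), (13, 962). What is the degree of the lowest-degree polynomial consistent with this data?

2

Forward differences of the values at u = 4, 7, 10, 13:
  f  : 80  266  560  962
  Δ  : 186  294  402
  Δ^2: 108  108
  Δ^3: 0
The second differences are constant (108) and nonzero, while all higher differences vanish, so the minimal degree is 2.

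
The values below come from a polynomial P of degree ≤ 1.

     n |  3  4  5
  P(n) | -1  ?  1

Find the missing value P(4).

On equispaced nodes a degree-1 polynomial has vanishing second forward difference, so
  P(3) - 2·P(4) + P(5) = 0.
Substituting the known values and solving for P(4):
  -2·P(4) = 0
  P(4) = 0.

0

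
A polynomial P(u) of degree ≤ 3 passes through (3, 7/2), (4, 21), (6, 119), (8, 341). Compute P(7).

Using the Lagrange interpolation formula with nodes 3, 4, 6, 8:
  L_0(u) = (u - 4)(u - 6)(u - 8) / -15
  L_1(u) = (u - 3)(u - 6)(u - 8) / 8
  L_2(u) = (u - 3)(u - 4)(u - 8) / -12
  L_3(u) = (u - 3)(u - 4)(u - 6) / 40
Then P(u) = 7/2·L_0(u) + 21·L_1(u) + 119·L_2(u) + 341·L_3(u).
Expanding and collecting terms gives P(u) = u³ - (5/2)u² - 2u + 5.
Evaluating at u = 7: P(7) = 423/2.

423/2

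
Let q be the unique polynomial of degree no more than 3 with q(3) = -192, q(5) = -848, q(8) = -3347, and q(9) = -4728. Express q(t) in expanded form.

q(t) = -6t^3 - 5t^2 + 6t - 3

Write q(t) = at^3 + bt^2 + ct + d. Substituting each data point gives a linear system:
  27a + 9b + 3c + d = -192
  125a + 25b + 5c + d = -848
  512a + 64b + 8c + d = -3347
  729a + 81b + 9c + d = -4728
Solving the system yields a = -6, b = -5, c = 6, d = -3.
So q(t) = -6t³ - 5t² + 6t - 3.
Check: q(3) = -192. ✓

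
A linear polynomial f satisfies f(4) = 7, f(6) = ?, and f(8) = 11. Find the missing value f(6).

9

On equispaced nodes a degree-1 polynomial has vanishing second forward difference, so
  f(4) - 2·f(6) + f(8) = 0.
Substituting the known values and solving for f(6):
  -2·f(6) = -18
  f(6) = 9.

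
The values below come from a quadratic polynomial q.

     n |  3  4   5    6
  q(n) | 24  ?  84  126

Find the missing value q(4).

50

On equispaced nodes a degree-2 polynomial has vanishing third forward difference, so
  - q(3) + 3·q(4) - 3·q(5) + q(6) = 0.
Substituting the known values and solving for q(4):
  3·q(4) = 150
  q(4) = 50.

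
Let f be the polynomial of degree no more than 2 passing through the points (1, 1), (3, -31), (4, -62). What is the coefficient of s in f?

Write f(s) = as^2 + bs + c. Substituting each data point gives a linear system:
  a + b + c = 1
  9a + 3b + c = -31
  16a + 4b + c = -62
Solving the system yields a = -5, b = 4, c = 2.
So f(s) = -5s^2 + 4s + 2.
The coefficient of s is 4.

4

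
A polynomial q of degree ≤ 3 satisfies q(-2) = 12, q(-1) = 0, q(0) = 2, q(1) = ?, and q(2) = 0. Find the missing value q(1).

The 4 known points determine the degree-3 polynomial uniquely.
Write q(x) = ax^3 + bx^2 + cx + d. Substituting each data point gives a linear system:
  -8a + 4b - 2c + d = 12
  -a + b - c + d = 0
  d = 2
  8a + 4b + 2c + d = 0
Solving the system yields a = -2, b = 1, c = 5, d = 2.
So q(x) = -2x³ + x² + 5x + 2.
Then q(1) = 6.

6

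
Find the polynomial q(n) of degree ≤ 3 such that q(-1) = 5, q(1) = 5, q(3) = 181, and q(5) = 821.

Write q(n) = an^3 + bn^2 + cn + d. Substituting each data point gives a linear system:
  -a + b - c + d = 5
  a + b + c + d = 5
  27a + 9b + 3c + d = 181
  125a + 25b + 5c + d = 821
Solving the system yields a = 6, b = 4, c = -6, d = 1.
So q(n) = 6n³ + 4n² - 6n + 1.
Check: q(1) = 5. ✓

q(n) = 6n^3 + 4n^2 - 6n + 1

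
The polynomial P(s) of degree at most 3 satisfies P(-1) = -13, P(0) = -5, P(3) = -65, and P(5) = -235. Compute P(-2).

Write P(s) = as^3 + bs^2 + cs + d. Substituting each data point gives a linear system:
  -a + b - c + d = -13
  d = -5
  27a + 9b + 3c + d = -65
  125a + 25b + 5c + d = -235
Solving the system yields a = -1, b = -5, c = 4, d = -5.
So P(s) = -s^3 - 5s^2 + 4s - 5.
Then P(-2) = -25.

-25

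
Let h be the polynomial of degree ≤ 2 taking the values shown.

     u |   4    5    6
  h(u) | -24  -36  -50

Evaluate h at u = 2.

Forward differences of the values at u = 4, 5, 6:
  h  : -24  -36  -50
  Δ  : -12  -14
  Δ^2: -2
The second differences are constant, confirming degree 2.
Interpolating (Newton forward form) and evaluating at u = 2 gives h(2) = -6.

-6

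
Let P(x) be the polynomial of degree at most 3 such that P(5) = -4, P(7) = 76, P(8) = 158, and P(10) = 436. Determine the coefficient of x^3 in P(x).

1

Write P(x) = ax^3 + bx^2 + cx + d. Substituting each data point gives a linear system:
  125a + 25b + 5c + d = -4
  343a + 49b + 7c + d = 76
  512a + 64b + 8c + d = 158
  1000a + 100b + 10c + d = 436
Solving the system yields a = 1, b = -6, c = 3, d = 6.
So P(x) = x^3 - 6x^2 + 3x + 6.
The leading coefficient is 1.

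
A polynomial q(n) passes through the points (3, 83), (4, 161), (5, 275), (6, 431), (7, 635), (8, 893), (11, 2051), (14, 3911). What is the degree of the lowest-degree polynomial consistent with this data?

3

Divided differences on the nodes 3, 4, 5, 6, 7, 8, 11, 14:
  order 0: 83  161  275  431  635  893  2051  3911
  order 1: 78  114  156  204  258  386  620
  order 2: 18  21  24  27  32  39
  order 3: 1  1  1  1  1
  order 4: 0  0  0  0
  order 5: 0  0  0
  order 6: 0  0
  order 7: 0
The order-3 divided differences are all 1 (nonzero) and every higher order vanishes, so the data lies on a polynomial of degree exactly 3.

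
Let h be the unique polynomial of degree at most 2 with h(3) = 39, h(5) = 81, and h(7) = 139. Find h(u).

h(u) = 2u^2 + 5u + 6

Using the Lagrange interpolation formula with nodes 3, 5, 7:
  L_0(u) = (u - 5)(u - 7) / 8
  L_1(u) = (u - 3)(u - 7) / -4
  L_2(u) = (u - 3)(u - 5) / 8
Then h(u) = 39·L_0(u) + 81·L_1(u) + 139·L_2(u).
Expanding and collecting terms gives h(u) = 2u^2 + 5u + 6.
Check: h(3) = 39. ✓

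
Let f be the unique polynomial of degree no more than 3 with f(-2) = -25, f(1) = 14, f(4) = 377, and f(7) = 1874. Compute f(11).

7034

Forward differences of the values at u = -2, 1, 4, 7:
  f  : -25  14  377  1874
  Δ  : 39  363  1497
  Δ^2: 324  1134
  Δ^3: 810
The third differences are constant, confirming degree 3.
Interpolating (Newton forward form) and evaluating at u = 11 gives f(11) = 7034.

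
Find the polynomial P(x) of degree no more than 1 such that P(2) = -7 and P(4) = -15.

P(x) = -4x + 1

Using the Lagrange interpolation formula with nodes 2, 4:
  L_0(x) = (x - 4) / -2
  L_1(x) = (x - 2) / 2
Then P(x) = -7·L_0(x) - 15·L_1(x).
Expanding and collecting terms gives P(x) = -4x + 1.
Check: P(4) = -15. ✓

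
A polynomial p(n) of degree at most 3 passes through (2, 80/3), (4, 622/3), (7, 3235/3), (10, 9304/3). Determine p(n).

p(n) = 3n^3 + n^2 + (1/3)n - 2

Using the Lagrange interpolation formula with nodes 2, 4, 7, 10:
  L_0(n) = (n - 4)(n - 7)(n - 10) / -80
  L_1(n) = (n - 2)(n - 7)(n - 10) / 36
  L_2(n) = (n - 2)(n - 4)(n - 10) / -45
  L_3(n) = (n - 2)(n - 4)(n - 7) / 144
Then p(n) = 80/3·L_0(n) + 622/3·L_1(n) + 3235/3·L_2(n) + 9304/3·L_3(n).
Expanding and collecting terms gives p(n) = 3n^3 + n^2 + (1/3)n - 2.
Check: p(2) = 80/3. ✓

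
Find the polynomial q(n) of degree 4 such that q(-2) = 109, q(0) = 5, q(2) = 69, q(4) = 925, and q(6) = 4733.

q(n) = 4n^4 - 3n^3 + 5n^2 + 2n + 5

Write q(n) = an^4 + bn^3 + cn^2 + dn + e. Substituting each data point gives a linear system:
  16a - 8b + 4c - 2d + e = 109
  e = 5
  16a + 8b + 4c + 2d + e = 69
  256a + 64b + 16c + 4d + e = 925
  1296a + 216b + 36c + 6d + e = 4733
Solving the system yields a = 4, b = -3, c = 5, d = 2, e = 5.
So q(n) = 4n^4 - 3n^3 + 5n^2 + 2n + 5.
Check: q(6) = 4733. ✓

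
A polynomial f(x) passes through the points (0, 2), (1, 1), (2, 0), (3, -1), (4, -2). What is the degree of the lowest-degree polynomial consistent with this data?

1

Forward differences of the values at x = 0, 1, 2, 3, 4:
  f  : 2  1  0  -1  -2
  Δ  : -1  -1  -1  -1
  Δ^2: 0  0  0
  Δ^3: 0  0
  Δ^4: 0
The first differences are constant (-1) and nonzero, while all higher differences vanish, so the minimal degree is 1.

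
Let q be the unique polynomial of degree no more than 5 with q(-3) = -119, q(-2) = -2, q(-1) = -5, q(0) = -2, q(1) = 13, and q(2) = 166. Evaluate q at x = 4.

Forward differences of the values at x = -3, -2, -1, 0, 1, 2:
  q  : -119  -2  -5  -2  13  166
  Δ  : 117  -3  3  15  153
  Δ^2: -120  6  12  138
  Δ^3: 126  6  126
  Δ^4: -120  120
  Δ^5: 240
The fifth differences are constant, confirming degree 5.
Interpolating (Newton forward form) and evaluating at x = 4 gives q(4) = 3430.

3430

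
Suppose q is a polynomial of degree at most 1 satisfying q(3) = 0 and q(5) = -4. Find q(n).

Using the Lagrange interpolation formula with nodes 3, 5:
  L_0(n) = (n - 5) / -2
  L_1(n) = (n - 3) / 2
Then q(n) = 0·L_0(n) - 4·L_1(n).
Expanding and collecting terms gives q(n) = -2n + 6.
Check: q(3) = 0. ✓

q(n) = -2n + 6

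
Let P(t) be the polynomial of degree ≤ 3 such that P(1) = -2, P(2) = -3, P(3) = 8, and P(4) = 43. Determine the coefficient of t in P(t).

3

Write P(t) = at^3 + bt^2 + ct + d. Substituting each data point gives a linear system:
  a + b + c + d = -2
  8a + 4b + 2c + d = -3
  27a + 9b + 3c + d = 8
  64a + 16b + 4c + d = 43
Solving the system yields a = 2, b = -6, c = 3, d = -1.
So P(t) = 2t^3 - 6t^2 + 3t - 1.
The coefficient of t is 3.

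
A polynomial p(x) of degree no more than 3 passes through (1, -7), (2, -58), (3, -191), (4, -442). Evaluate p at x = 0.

Forward differences of the values at x = 1, 2, 3, 4:
  p  : -7  -58  -191  -442
  Δ  : -51  -133  -251
  Δ^2: -82  -118
  Δ^3: -36
The third differences are constant, confirming degree 3.
Interpolating (Newton forward form) and evaluating at x = 0 gives p(0) = -2.

-2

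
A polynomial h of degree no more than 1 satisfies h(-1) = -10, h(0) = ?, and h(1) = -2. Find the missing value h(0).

-6

On equispaced nodes a degree-1 polynomial has vanishing second forward difference, so
  h(-1) - 2·h(0) + h(1) = 0.
Substituting the known values and solving for h(0):
  -2·h(0) = 12
  h(0) = -6.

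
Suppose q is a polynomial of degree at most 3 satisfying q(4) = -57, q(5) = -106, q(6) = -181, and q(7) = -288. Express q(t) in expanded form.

q(t) = -t^3 + 2t^2 - 6t - 1

Write q(t) = at^3 + bt^2 + ct + d. Substituting each data point gives a linear system:
  64a + 16b + 4c + d = -57
  125a + 25b + 5c + d = -106
  216a + 36b + 6c + d = -181
  343a + 49b + 7c + d = -288
Solving the system yields a = -1, b = 2, c = -6, d = -1.
So q(t) = -t³ + 2t² - 6t - 1.
Check: q(4) = -57. ✓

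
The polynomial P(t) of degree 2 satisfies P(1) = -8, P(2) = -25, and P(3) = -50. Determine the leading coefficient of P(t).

-4

Write P(t) = at^2 + bt + c. Substituting each data point gives a linear system:
  a + b + c = -8
  4a + 2b + c = -25
  9a + 3b + c = -50
Solving the system yields a = -4, b = -5, c = 1.
So P(t) = -4t² - 5t + 1.
The leading coefficient is -4.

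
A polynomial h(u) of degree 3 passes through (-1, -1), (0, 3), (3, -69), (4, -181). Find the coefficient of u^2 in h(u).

-1

Write h(u) = au^3 + bu^2 + cu + d. Substituting each data point gives a linear system:
  -a + b - c + d = -1
  d = 3
  27a + 9b + 3c + d = -69
  64a + 16b + 4c + d = -181
Solving the system yields a = -3, b = -1, c = 6, d = 3.
So h(u) = -3u^3 - u^2 + 6u + 3.
The coefficient of u^2 is -1.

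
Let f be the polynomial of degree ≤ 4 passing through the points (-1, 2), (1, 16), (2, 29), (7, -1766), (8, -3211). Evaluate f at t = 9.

Write f(t) = at^4 + bt^3 + ct^2 + dt + e. Substituting each data point gives a linear system:
  a - b + c - d + e = 2
  a + b + c + d + e = 16
  16a + 8b + 4c + 2d + e = 29
  2401a + 343b + 49c + 7d + e = -1766
  4096a + 512b + 64c + 8d + e = -3211
Solving the system yields a = -1, b = 1, c = 5, d = 6, e = 5.
So f(t) = -t⁴ + t³ + 5t² + 6t + 5.
Then f(9) = -5368.

-5368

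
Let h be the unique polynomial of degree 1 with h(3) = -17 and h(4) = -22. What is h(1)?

-7

Write h(t) = at + b. Substituting each data point gives a linear system:
  3a + b = -17
  4a + b = -22
Solving the system yields a = -5, b = -2.
So h(t) = -5t - 2.
Then h(1) = -7.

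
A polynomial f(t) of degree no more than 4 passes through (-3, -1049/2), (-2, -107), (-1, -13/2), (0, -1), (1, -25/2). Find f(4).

Forward differences of the values at t = -3, -2, -1, 0, 1:
  f  : -1049/2  -107  -13/2  -1  -25/2
  Δ  : 835/2  201/2  11/2  -23/2
  Δ^2: -317  -95  -17
  Δ^3: 222  78
  Δ^4: -144
The fourth differences are constant, confirming degree 4.
Interpolating (Newton forward form) and evaluating at t = 4 gives f(4) = -1529.

-1529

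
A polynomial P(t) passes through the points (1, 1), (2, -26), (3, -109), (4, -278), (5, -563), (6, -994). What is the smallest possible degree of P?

Forward differences of the values at t = 1, 2, 3, 4, 5, 6:
  P  : 1  -26  -109  -278  -563  -994
  Δ  : -27  -83  -169  -285  -431
  Δ^2: -56  -86  -116  -146
  Δ^3: -30  -30  -30
  Δ^4: 0  0
  Δ^5: 0
The third differences are constant (-30) and nonzero, while all higher differences vanish, so the minimal degree is 3.

3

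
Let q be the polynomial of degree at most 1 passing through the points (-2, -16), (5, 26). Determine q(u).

q(u) = 6u - 4

Write q(u) = au + b. Substituting each data point gives a linear system:
  -2a + b = -16
  5a + b = 26
Solving the system yields a = 6, b = -4.
So q(u) = 6u - 4.
Check: q(5) = 26. ✓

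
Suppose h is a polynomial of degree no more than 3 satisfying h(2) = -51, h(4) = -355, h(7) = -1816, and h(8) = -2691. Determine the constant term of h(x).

Write h(x) = ax^3 + bx^2 + cx + d. Substituting each data point gives a linear system:
  8a + 4b + 2c + d = -51
  64a + 16b + 4c + d = -355
  343a + 49b + 7c + d = -1816
  512a + 64b + 8c + d = -2691
Solving the system yields a = -5, b = -2, c = 0, d = -3.
So h(x) = -5x³ - 2x² - 3.
The constant term is -3.

-3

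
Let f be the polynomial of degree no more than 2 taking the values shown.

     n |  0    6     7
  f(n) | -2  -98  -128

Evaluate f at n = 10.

Using the Lagrange interpolation formula with nodes 0, 6, 7:
  L_0(n) = (n - 6)(n - 7) / 42
  L_1(n) = n(n - 7) / -6
  L_2(n) = n(n - 6) / 7
Then f(n) = -2·L_0(n) - 98·L_1(n) - 128·L_2(n).
Expanding and collecting terms gives f(n) = -2n² - 4n - 2.
Evaluating at n = 10: f(10) = -242.

-242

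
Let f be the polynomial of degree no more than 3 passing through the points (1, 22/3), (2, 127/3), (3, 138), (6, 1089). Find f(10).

Write f(x) = ax^3 + bx^2 + cx + d. Substituting each data point gives a linear system:
  a + b + c + d = 22/3
  8a + 4b + 2c + d = 127/3
  27a + 9b + 3c + d = 138
  216a + 36b + 6c + d = 1089
Solving the system yields a = 5, b = 1/3, c = -1, d = 3.
So f(x) = 5x³ + (1/3)x² - x + 3.
Then f(10) = 15079/3.

15079/3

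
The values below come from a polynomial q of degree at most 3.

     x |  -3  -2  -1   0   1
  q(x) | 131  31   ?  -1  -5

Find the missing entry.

On equispaced nodes a degree-3 polynomial has vanishing fourth forward difference, so
  q(-3) - 4·q(-2) + 6·q(-1) - 4·q(0) + q(1) = 0.
Substituting the known values and solving for q(-1):
  6·q(-1) = -6
  q(-1) = -1.

-1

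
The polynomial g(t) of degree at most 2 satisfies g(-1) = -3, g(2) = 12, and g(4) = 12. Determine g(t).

g(t) = -t^2 + 6t + 4

Using the Lagrange interpolation formula with nodes -1, 2, 4:
  L_0(t) = (t - 2)(t - 4) / 15
  L_1(t) = (t + 1)(t - 4) / -6
  L_2(t) = (t + 1)(t - 2) / 10
Then g(t) = -3·L_0(t) + 12·L_1(t) + 12·L_2(t).
Expanding and collecting terms gives g(t) = -t^2 + 6t + 4.
Check: g(2) = 12. ✓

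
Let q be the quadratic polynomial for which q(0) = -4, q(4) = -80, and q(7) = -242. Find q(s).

Write q(s) = as^2 + bs + c. Substituting each data point gives a linear system:
  c = -4
  16a + 4b + c = -80
  49a + 7b + c = -242
Solving the system yields a = -5, b = 1, c = -4.
So q(s) = -5s² + s - 4.
Check: q(0) = -4. ✓

q(s) = -5s^2 + s - 4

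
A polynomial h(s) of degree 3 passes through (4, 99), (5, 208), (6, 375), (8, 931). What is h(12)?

Using the Lagrange interpolation formula with nodes 4, 5, 6, 8:
  L_0(s) = (s - 5)(s - 6)(s - 8) / -8
  L_1(s) = (s - 4)(s - 6)(s - 8) / 3
  L_2(s) = (s - 4)(s - 5)(s - 8) / -4
  L_3(s) = (s - 4)(s - 5)(s - 6) / 24
Then h(s) = 99·L_0(s) + 208·L_1(s) + 375·L_2(s) + 931·L_3(s).
Expanding and collecting terms gives h(s) = 2s³ - s² - 4s + 3.
Evaluating at s = 12: h(12) = 3267.

3267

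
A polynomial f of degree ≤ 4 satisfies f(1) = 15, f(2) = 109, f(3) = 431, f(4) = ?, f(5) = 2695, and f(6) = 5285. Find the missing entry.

1197

The 5 known points determine the degree-4 polynomial uniquely.
Write f(u) = au^4 + bu^3 + cu^2 + du + e. Substituting each data point gives a linear system:
  a + b + c + d + e = 15
  16a + 8b + 4c + 2d + e = 109
  81a + 27b + 9c + 3d + e = 431
  625a + 125b + 25c + 5d + e = 2695
  1296a + 216b + 36c + 6d + e = 5285
Solving the system yields a = 3, b = 6, c = 3, d = -2, e = 5.
So f(u) = 3u⁴ + 6u³ + 3u² - 2u + 5.
Then f(4) = 1197.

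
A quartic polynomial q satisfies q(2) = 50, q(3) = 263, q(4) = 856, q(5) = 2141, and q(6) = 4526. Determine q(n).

Write q(n) = an^4 + bn^3 + cn^2 + dn + e. Substituting each data point gives a linear system:
  16a + 8b + 4c + 2d + e = 50
  81a + 27b + 9c + 3d + e = 263
  256a + 64b + 16c + 4d + e = 856
  625a + 125b + 25c + 5d + e = 2141
  1296a + 216b + 36c + 6d + e = 4526
Solving the system yields a = 4, b = -4, c = 6, d = -1, e = -4.
So q(n) = 4n^4 - 4n^3 + 6n^2 - n - 4.
Check: q(6) = 4526. ✓

q(n) = 4n^4 - 4n^3 + 6n^2 - n - 4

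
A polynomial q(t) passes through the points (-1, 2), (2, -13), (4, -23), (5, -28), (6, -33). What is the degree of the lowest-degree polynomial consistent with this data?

Divided differences on the nodes -1, 2, 4, 5, 6:
  order 0: 2  -13  -23  -28  -33
  order 1: -5  -5  -5  -5
  order 2: 0  0  0
  order 3: 0  0
  order 4: 0
The order-1 divided differences are all -5 (nonzero) and every higher order vanishes, so the data lies on a polynomial of degree exactly 1.

1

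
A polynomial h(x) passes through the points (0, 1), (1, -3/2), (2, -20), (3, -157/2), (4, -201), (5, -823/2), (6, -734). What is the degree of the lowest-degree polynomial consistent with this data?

Forward differences of the values at x = 0, 1, 2, 3, 4, 5, 6:
  h  : 1  -3/2  -20  -157/2  -201  -823/2  -734
  Δ  : -5/2  -37/2  -117/2  -245/2  -421/2  -645/2
  Δ^2: -16  -40  -64  -88  -112
  Δ^3: -24  -24  -24  -24
  Δ^4: 0  0  0
  Δ^5: 0  0
  Δ^6: 0
The third differences are constant (-24) and nonzero, while all higher differences vanish, so the minimal degree is 3.

3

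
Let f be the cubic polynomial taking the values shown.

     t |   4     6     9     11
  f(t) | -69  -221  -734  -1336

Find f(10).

Write f(t) = at^3 + bt^2 + ct + d. Substituting each data point gives a linear system:
  64a + 16b + 4c + d = -69
  216a + 36b + 6c + d = -221
  729a + 81b + 9c + d = -734
  1331a + 121b + 11c + d = -1336
Solving the system yields a = -1, b = 0, c = 0, d = -5.
So f(t) = -t³ - 5.
Then f(10) = -1005.

-1005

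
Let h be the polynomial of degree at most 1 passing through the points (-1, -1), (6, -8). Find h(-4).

Write h(x) = ax + b. Substituting each data point gives a linear system:
  -a + b = -1
  6a + b = -8
Solving the system yields a = -1, b = -2.
So h(x) = -x - 2.
Then h(-4) = 2.

2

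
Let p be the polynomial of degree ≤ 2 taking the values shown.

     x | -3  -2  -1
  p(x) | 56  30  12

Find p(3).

Using the Lagrange interpolation formula with nodes -3, -2, -1:
  L_0(x) = (x + 2)(x + 1) / 2
  L_1(x) = (x + 3)(x + 1) / -1
  L_2(x) = (x + 3)(x + 2) / 2
Then p(x) = 56·L_0(x) + 30·L_1(x) + 12·L_2(x).
Expanding and collecting terms gives p(x) = 4x^2 - 6x + 2.
Evaluating at x = 3: p(3) = 20.

20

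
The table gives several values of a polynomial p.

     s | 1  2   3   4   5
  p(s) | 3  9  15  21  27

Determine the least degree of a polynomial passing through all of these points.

1

Forward differences of the values at s = 1, 2, 3, 4, 5:
  p  : 3  9  15  21  27
  Δ  : 6  6  6  6
  Δ^2: 0  0  0
  Δ^3: 0  0
  Δ^4: 0
The first differences are constant (6) and nonzero, while all higher differences vanish, so the minimal degree is 1.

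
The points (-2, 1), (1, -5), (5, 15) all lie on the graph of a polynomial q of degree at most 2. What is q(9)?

Using the Lagrange interpolation formula with nodes -2, 1, 5:
  L_0(u) = (u - 1)(u - 5) / 21
  L_1(u) = (u + 2)(u - 5) / -12
  L_2(u) = (u + 2)(u - 1) / 28
Then q(u) = 1·L_0(u) - 5·L_1(u) + 15·L_2(u).
Expanding and collecting terms gives q(u) = u^2 - u - 5.
Evaluating at u = 9: q(9) = 67.

67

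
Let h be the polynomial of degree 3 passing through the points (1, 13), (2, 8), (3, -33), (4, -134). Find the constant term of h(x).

6

Write h(x) = ax^3 + bx^2 + cx + d. Substituting each data point gives a linear system:
  a + b + c + d = 13
  8a + 4b + 2c + d = 8
  27a + 9b + 3c + d = -33
  64a + 16b + 4c + d = -134
Solving the system yields a = -4, b = 6, c = 5, d = 6.
So h(x) = -4x^3 + 6x^2 + 5x + 6.
The constant term is 6.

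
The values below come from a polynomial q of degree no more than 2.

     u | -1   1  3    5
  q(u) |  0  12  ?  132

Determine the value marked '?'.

56

On equispaced nodes a degree-2 polynomial has vanishing third forward difference, so
  - q(-1) + 3·q(1) - 3·q(3) + q(5) = 0.
Substituting the known values and solving for q(3):
  -3·q(3) = -168
  q(3) = 56.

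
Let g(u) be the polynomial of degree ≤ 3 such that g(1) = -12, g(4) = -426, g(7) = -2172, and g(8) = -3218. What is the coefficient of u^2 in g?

Write g(u) = au^3 + bu^2 + cu + d. Substituting each data point gives a linear system:
  a + b + c + d = -12
  64a + 16b + 4c + d = -426
  343a + 49b + 7c + d = -2172
  512a + 64b + 8c + d = -3218
Solving the system yields a = -6, b = -2, c = -2, d = -2.
So g(u) = -6u^3 - 2u^2 - 2u - 2.
The coefficient of u^2 is -2.

-2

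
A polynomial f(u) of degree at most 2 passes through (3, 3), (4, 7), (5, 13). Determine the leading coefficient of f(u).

1

Write f(u) = au^2 + bu + c. Substituting each data point gives a linear system:
  9a + 3b + c = 3
  16a + 4b + c = 7
  25a + 5b + c = 13
Solving the system yields a = 1, b = -3, c = 3.
So f(u) = u^2 - 3u + 3.
The leading coefficient is 1.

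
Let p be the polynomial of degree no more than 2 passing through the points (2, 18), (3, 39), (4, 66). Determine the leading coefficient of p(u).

3

Write p(u) = au^2 + bu + c. Substituting each data point gives a linear system:
  4a + 2b + c = 18
  9a + 3b + c = 39
  16a + 4b + c = 66
Solving the system yields a = 3, b = 6, c = -6.
So p(u) = 3u² + 6u - 6.
The leading coefficient is 3.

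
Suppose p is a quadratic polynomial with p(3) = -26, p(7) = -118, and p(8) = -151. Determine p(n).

Write p(n) = an^2 + bn + c. Substituting each data point gives a linear system:
  9a + 3b + c = -26
  49a + 7b + c = -118
  64a + 8b + c = -151
Solving the system yields a = -2, b = -3, c = 1.
So p(n) = -2n^2 - 3n + 1.
Check: p(8) = -151. ✓

p(n) = -2n^2 - 3n + 1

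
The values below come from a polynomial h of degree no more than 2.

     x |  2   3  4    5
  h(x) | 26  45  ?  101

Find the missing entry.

The 3 known points determine the degree-2 polynomial uniquely.
Write h(x) = ax^2 + bx + c. Substituting each data point gives a linear system:
  4a + 2b + c = 26
  9a + 3b + c = 45
  25a + 5b + c = 101
Solving the system yields a = 3, b = 4, c = 6.
So h(x) = 3x² + 4x + 6.
Then h(4) = 70.

70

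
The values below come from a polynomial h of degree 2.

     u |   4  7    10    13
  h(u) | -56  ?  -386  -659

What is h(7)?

The 3 known points determine the degree-2 polynomial uniquely.
Write h(u) = au^2 + bu + c. Substituting each data point gives a linear system:
  16a + 4b + c = -56
  100a + 10b + c = -386
  169a + 13b + c = -659
Solving the system yields a = -4, b = 1, c = 4.
So h(u) = -4u² + u + 4.
Then h(7) = -185.

-185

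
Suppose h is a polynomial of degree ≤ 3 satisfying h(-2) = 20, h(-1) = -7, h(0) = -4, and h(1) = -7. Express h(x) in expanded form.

h(x) = -6x^3 - 3x^2 + 6x - 4

Write h(x) = ax^3 + bx^2 + cx + d. Substituting each data point gives a linear system:
  -8a + 4b - 2c + d = 20
  -a + b - c + d = -7
  d = -4
  a + b + c + d = -7
Solving the system yields a = -6, b = -3, c = 6, d = -4.
So h(x) = -6x^3 - 3x^2 + 6x - 4.
Check: h(-2) = 20. ✓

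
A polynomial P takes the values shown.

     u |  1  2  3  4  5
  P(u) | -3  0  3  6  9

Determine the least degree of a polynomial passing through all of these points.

1

Forward differences of the values at u = 1, 2, 3, 4, 5:
  P  : -3  0  3  6  9
  Δ  : 3  3  3  3
  Δ^2: 0  0  0
  Δ^3: 0  0
  Δ^4: 0
The first differences are constant (3) and nonzero, while all higher differences vanish, so the minimal degree is 1.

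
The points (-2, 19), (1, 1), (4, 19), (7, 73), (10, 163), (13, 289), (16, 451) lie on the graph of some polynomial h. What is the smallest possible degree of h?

Forward differences of the values at u = -2, 1, 4, 7, 10, 13, 16:
  h  : 19  1  19  73  163  289  451
  Δ  : -18  18  54  90  126  162
  Δ^2: 36  36  36  36  36
  Δ^3: 0  0  0  0
  Δ^4: 0  0  0
  Δ^5: 0  0
  Δ^6: 0
The second differences are constant (36) and nonzero, while all higher differences vanish, so the minimal degree is 2.

2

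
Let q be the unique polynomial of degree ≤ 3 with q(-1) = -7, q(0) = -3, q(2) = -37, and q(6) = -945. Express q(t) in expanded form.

q(t) = -4t^3 - 3t^2 + 5t - 3

Using the Lagrange interpolation formula with nodes -1, 0, 2, 6:
  L_0(t) = t(t - 2)(t - 6) / -21
  L_1(t) = (t + 1)(t - 2)(t - 6) / 12
  L_2(t) = (t + 1)t(t - 6) / -24
  L_3(t) = (t + 1)t(t - 2) / 168
Then q(t) = -7·L_0(t) - 3·L_1(t) - 37·L_2(t) - 945·L_3(t).
Expanding and collecting terms gives q(t) = -4t^3 - 3t^2 + 5t - 3.
Check: q(0) = -3. ✓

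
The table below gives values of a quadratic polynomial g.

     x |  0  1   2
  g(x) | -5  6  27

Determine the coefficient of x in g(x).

Write g(x) = ax^2 + bx + c. Substituting each data point gives a linear system:
  c = -5
  a + b + c = 6
  4a + 2b + c = 27
Solving the system yields a = 5, b = 6, c = -5.
So g(x) = 5x^2 + 6x - 5.
The coefficient of x is 6.

6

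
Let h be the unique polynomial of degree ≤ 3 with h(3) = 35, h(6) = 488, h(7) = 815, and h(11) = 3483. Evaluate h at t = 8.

Using the Lagrange interpolation formula with nodes 3, 6, 7, 11:
  L_0(t) = (t - 6)(t - 7)(t - 11) / -96
  L_1(t) = (t - 3)(t - 7)(t - 11) / 15
  L_2(t) = (t - 3)(t - 6)(t - 11) / -16
  L_3(t) = (t - 3)(t - 6)(t - 7) / 160
Then h(t) = 35·L_0(t) + 488·L_1(t) + 815·L_2(t) + 3483·L_3(t).
Expanding and collecting terms gives h(t) = 3t^3 - 4t^2 - 2t - 4.
Evaluating at t = 8: h(8) = 1260.

1260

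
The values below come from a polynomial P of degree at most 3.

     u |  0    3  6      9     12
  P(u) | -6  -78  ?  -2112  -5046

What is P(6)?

-618

The 4 known points determine the degree-3 polynomial uniquely.
Write P(u) = au^3 + bu^2 + cu + d. Substituting each data point gives a linear system:
  d = -6
  27a + 9b + 3c + d = -78
  729a + 81b + 9c + d = -2112
  1728a + 144b + 12c + d = -5046
Solving the system yields a = -3, b = 1, c = 0, d = -6.
So P(u) = -3u^3 + u^2 - 6.
Then P(6) = -618.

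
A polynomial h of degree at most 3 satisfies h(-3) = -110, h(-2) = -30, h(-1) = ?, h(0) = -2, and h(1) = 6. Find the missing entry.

On equispaced nodes a degree-3 polynomial has vanishing fourth forward difference, so
  h(-3) - 4·h(-2) + 6·h(-1) - 4·h(0) + h(1) = 0.
Substituting the known values and solving for h(-1):
  6·h(-1) = -24
  h(-1) = -4.

-4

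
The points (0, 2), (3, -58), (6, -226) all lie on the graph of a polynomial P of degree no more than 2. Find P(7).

-306

Forward differences of the values at x = 0, 3, 6:
  P  : 2  -58  -226
  Δ  : -60  -168
  Δ^2: -108
The second differences are constant, confirming degree 2.
Interpolating (Newton forward form) and evaluating at x = 7 gives P(7) = -306.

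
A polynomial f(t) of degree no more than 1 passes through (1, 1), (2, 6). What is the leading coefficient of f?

5

Write f(t) = at + b. Substituting each data point gives a linear system:
  a + b = 1
  2a + b = 6
Solving the system yields a = 5, b = -4.
So f(t) = 5t - 4.
The leading coefficient is 5.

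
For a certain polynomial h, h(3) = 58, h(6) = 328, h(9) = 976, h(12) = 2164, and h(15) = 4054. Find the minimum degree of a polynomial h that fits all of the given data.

3

Forward differences of the values at n = 3, 6, 9, 12, 15:
  h  : 58  328  976  2164  4054
  Δ  : 270  648  1188  1890
  Δ^2: 378  540  702
  Δ^3: 162  162
  Δ^4: 0
The third differences are constant (162) and nonzero, while all higher differences vanish, so the minimal degree is 3.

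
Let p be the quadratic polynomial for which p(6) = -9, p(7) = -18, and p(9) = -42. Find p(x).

Write p(x) = ax^2 + bx + c. Substituting each data point gives a linear system:
  36a + 6b + c = -9
  49a + 7b + c = -18
  81a + 9b + c = -42
Solving the system yields a = -1, b = 4, c = 3.
So p(x) = -x² + 4x + 3.
Check: p(7) = -18. ✓

p(x) = -x^2 + 4x + 3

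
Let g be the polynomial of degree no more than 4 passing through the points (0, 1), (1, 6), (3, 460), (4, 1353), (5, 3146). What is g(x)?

g(x) = 4x^4 + 5x^3 + 2x^2 - 6x + 1

Using the Lagrange interpolation formula with nodes 0, 1, 3, 4, 5:
  L_0(x) = (x - 1)(x - 3)(x - 4)(x - 5) / 60
  L_1(x) = x(x - 3)(x - 4)(x - 5) / -24
  L_2(x) = x(x - 1)(x - 4)(x - 5) / 12
  L_3(x) = x(x - 1)(x - 3)(x - 5) / -12
  L_4(x) = x(x - 1)(x - 3)(x - 4) / 40
Then g(x) = 1·L_0(x) + 6·L_1(x) + 460·L_2(x) + 1353·L_3(x) + 3146·L_4(x).
Expanding and collecting terms gives g(x) = 4x⁴ + 5x³ + 2x² - 6x + 1.
Check: g(5) = 3146. ✓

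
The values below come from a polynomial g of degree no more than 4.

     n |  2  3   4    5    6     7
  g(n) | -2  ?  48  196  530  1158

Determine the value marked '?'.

On equispaced nodes a degree-4 polynomial has vanishing fifth forward difference, so
  - g(2) + 5·g(3) - 10·g(4) + 10·g(5) - 5·g(6) + g(7) = 0.
Substituting the known values and solving for g(3):
  5·g(3) = 10
  g(3) = 2.

2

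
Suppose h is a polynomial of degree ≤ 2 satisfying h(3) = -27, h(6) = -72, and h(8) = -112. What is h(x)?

h(x) = -x^2 - 6x

Write h(x) = ax^2 + bx + c. Substituting each data point gives a linear system:
  9a + 3b + c = -27
  36a + 6b + c = -72
  64a + 8b + c = -112
Solving the system yields a = -1, b = -6, c = 0.
So h(x) = -x^2 - 6x.
Check: h(6) = -72. ✓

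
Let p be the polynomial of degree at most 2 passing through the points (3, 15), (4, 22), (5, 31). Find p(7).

55

Write p(x) = ax^2 + bx + c. Substituting each data point gives a linear system:
  9a + 3b + c = 15
  16a + 4b + c = 22
  25a + 5b + c = 31
Solving the system yields a = 1, b = 0, c = 6.
So p(x) = x² + 6.
Then p(7) = 55.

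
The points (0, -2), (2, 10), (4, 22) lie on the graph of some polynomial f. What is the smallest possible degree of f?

1

Forward differences of the values at n = 0, 2, 4:
  f  : -2  10  22
  Δ  : 12  12
  Δ^2: 0
The first differences are constant (12) and nonzero, while all higher differences vanish, so the minimal degree is 1.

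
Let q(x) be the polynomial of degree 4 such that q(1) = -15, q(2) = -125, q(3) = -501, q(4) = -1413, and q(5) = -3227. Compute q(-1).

7

Using the Lagrange interpolation formula with nodes 1, 2, 3, 4, 5:
  L_0(x) = (x - 2)(x - 3)(x - 4)(x - 5) / 24
  L_1(x) = (x - 1)(x - 3)(x - 4)(x - 5) / -6
  L_2(x) = (x - 1)(x - 2)(x - 4)(x - 5) / 4
  L_3(x) = (x - 1)(x - 2)(x - 3)(x - 5) / -6
  L_4(x) = (x - 1)(x - 2)(x - 3)(x - 4) / 24
Then q(x) = -15·L_0(x) - 125·L_1(x) - 501·L_2(x) - 1413·L_3(x) - 3227·L_4(x).
Expanding and collecting terms gives q(x) = -4x⁴ - 5x³ - 3x² - 6x + 3.
Evaluating at x = -1: q(-1) = 7.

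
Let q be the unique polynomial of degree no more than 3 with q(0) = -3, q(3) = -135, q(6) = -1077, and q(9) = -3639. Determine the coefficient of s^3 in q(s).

-5

Write q(s) = as^3 + bs^2 + cs + d. Substituting each data point gives a linear system:
  d = -3
  27a + 9b + 3c + d = -135
  216a + 36b + 6c + d = -1077
  729a + 81b + 9c + d = -3639
Solving the system yields a = -5, b = 0, c = 1, d = -3.
So q(s) = -5s^3 + s - 3.
The leading coefficient is -5.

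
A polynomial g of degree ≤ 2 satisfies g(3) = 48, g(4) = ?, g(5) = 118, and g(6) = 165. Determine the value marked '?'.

The 3 known points determine the degree-2 polynomial uniquely.
Write g(u) = au^2 + bu + c. Substituting each data point gives a linear system:
  9a + 3b + c = 48
  25a + 5b + c = 118
  36a + 6b + c = 165
Solving the system yields a = 4, b = 3, c = 3.
So g(u) = 4u^2 + 3u + 3.
Then g(4) = 79.

79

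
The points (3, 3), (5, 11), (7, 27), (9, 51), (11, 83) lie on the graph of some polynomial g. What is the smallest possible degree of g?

2

Forward differences of the values at t = 3, 5, 7, 9, 11:
  g  : 3  11  27  51  83
  Δ  : 8  16  24  32
  Δ^2: 8  8  8
  Δ^3: 0  0
  Δ^4: 0
The second differences are constant (8) and nonzero, while all higher differences vanish, so the minimal degree is 2.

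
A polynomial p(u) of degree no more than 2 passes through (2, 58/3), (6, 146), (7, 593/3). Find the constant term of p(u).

4

Write p(u) = au^2 + bu + c. Substituting each data point gives a linear system:
  4a + 2b + c = 58/3
  36a + 6b + c = 146
  49a + 7b + c = 593/3
Solving the system yields a = 4, b = -1/3, c = 4.
So p(u) = 4u^2 - (1/3)u + 4.
The constant term is 4.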